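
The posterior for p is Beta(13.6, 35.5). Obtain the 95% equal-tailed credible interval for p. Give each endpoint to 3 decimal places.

Posterior: Beta(13.6, 35.5).
Equal-tailed 95% interval: the 0.025 and 0.975 quantiles of Beta(13.6, 35.5).
Posterior mean ≈ 0.277, SD ≈ 0.063; a Normal approximation gives roughly [0.153, 0.401].
Exact: F⁻¹(0.025) = 0.162; F⁻¹(0.975) = 0.409.

[0.162, 0.409]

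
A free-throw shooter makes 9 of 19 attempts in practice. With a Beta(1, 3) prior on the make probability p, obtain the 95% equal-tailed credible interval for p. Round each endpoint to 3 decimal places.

Posterior: Beta(1+9, 3+10) = Beta(10, 13).
Equal-tailed 95% interval: the 0.025 and 0.975 quantiles of Beta(10, 13).
Posterior mean ≈ 0.435, SD ≈ 0.101; a Normal approximation gives roughly [0.236, 0.633].
Exact: F⁻¹(0.025) = 0.244; F⁻¹(0.975) = 0.636.

[0.244, 0.636]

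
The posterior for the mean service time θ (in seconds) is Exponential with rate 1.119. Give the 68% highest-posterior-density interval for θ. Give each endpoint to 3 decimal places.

The exponential density is strictly decreasing on [0, ∞), so the HPD interval is anchored at 0: [0, q] with P(θ ≤ q) = 0.68.
q = −ln(1 − 0.68) / 1.119 = 1.1394 / 1.119 = 1.018.

[0.000, 1.018]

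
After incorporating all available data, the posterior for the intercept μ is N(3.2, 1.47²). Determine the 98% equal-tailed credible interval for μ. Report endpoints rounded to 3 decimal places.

[-0.220, 6.620]

The posterior is symmetric, so the 98% equal-tailed interval is μ = 3.2 ± z·1.47 with z = 2.326.
Half-width: 2.326 × 1.47 = 3.420.
3.2 − 3.420 = -0.220; 3.2 + 3.420 = 6.620.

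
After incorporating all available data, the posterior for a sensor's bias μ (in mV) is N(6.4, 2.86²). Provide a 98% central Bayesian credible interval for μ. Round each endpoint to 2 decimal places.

The posterior is symmetric, so the 98% equal-tailed interval is μ = 6.4 ± z·2.86 with z = 2.326.
Half-width: 2.326 × 2.86 = 6.65.
6.4 − 6.65 = -0.25; 6.4 + 6.65 = 13.05.

[-0.25, 13.05]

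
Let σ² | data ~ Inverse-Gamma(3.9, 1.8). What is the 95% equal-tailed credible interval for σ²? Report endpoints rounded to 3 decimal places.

Inverse-Gamma(3.9, 1.8) quantiles: F⁻¹(0.025) and F⁻¹(0.975).
Equivalently, 1/σ² ~ Gamma(3.9, rate = 1.8); invert its 0.975 and 0.025 quantiles.
Posterior mean ≈ 0.621, SD ≈ 0.450; a Normal approximation gives roughly [-0.262, 1.503].
Exact: lower = 0.209; upper = 1.732.

[0.209, 1.732]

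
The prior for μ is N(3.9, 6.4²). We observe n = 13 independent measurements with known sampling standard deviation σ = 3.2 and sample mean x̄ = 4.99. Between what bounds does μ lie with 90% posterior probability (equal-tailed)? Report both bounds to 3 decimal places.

Posterior precision = 1/6.4² + 13/3.2² = 0.0244 + 1.2695 = 1.2939, so posterior SD = 0.8791.
Posterior mean = (3.9/6.4² + 13·4.99/3.2²) / 1.2939 = 4.9694.
Interval: 4.9694 ± 1.645 × 0.8791 → [3.523, 6.415].

[3.523, 6.415]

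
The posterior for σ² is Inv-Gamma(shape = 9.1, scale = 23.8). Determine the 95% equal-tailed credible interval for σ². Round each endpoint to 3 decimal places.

Inverse-Gamma(9.1, 23.8) quantiles: F⁻¹(0.025) and F⁻¹(0.975).
Equivalently, 1/σ² ~ Gamma(9.1, rate = 23.8); invert its 0.975 and 0.025 quantiles.
Posterior mean ≈ 2.938, SD ≈ 1.103; a Normal approximation gives roughly [0.777, 5.100].
Exact: lower = 1.497; upper = 5.690.

[1.497, 5.690]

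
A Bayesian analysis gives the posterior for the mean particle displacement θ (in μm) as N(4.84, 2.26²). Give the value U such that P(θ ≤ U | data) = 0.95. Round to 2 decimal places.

Need U with P(θ ≤ U) = 0.95: U = 4.84 + z_{0.05}·2.26.
z = 1.645; U = 4.84 + 1.645 × 2.26 = 8.56.

8.56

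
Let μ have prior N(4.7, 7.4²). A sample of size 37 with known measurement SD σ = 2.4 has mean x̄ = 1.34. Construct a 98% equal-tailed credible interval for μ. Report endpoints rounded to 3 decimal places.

[0.433, 2.266]

Posterior precision = 1/7.4² + 37/2.4² = 0.0183 + 6.4236 = 6.4419, so posterior SD = 0.3940.
Posterior mean = (4.7/7.4² + 37·1.34/2.4²) / 6.4419 = 1.3495.
Interval: 1.3495 ± 2.326 × 0.3940 → [0.433, 2.266].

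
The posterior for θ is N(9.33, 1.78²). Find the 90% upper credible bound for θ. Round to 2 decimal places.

11.61

Need U with P(θ ≤ U) = 0.90: U = 9.33 + z_{0.1}·1.78.
z = 1.282; U = 9.33 + 1.282 × 1.78 = 11.61.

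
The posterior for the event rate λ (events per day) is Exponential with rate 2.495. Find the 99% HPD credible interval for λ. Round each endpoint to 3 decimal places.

The exponential density is strictly decreasing on [0, ∞), so the HPD interval is anchored at 0: [0, q] with P(λ ≤ q) = 0.99.
q = −ln(1 − 0.99) / 2.495 = 4.6052 / 2.495 = 1.846.

[0.000, 1.846]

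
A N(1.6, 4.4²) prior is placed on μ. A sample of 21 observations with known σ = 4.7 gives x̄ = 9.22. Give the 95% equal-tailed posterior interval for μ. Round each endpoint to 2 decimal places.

[6.87, 10.79]

Posterior precision = 1/4.4² + 21/4.7² = 0.0517 + 0.9507 = 1.0023, so posterior SD = 0.9988.
Posterior mean = (1.6/4.4² + 21·9.22/4.7²) / 1.0023 = 8.8273.
Interval: 8.8273 ± 1.960 × 0.9988 → [6.87, 10.79].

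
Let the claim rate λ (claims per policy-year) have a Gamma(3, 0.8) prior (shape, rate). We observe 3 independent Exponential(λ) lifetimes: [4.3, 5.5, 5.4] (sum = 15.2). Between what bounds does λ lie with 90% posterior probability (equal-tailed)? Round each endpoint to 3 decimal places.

[0.163, 0.657]

Posterior: Gamma(3+3, 0.8+15.2) = Gamma(6, 16.0) (shape, rate).
Equal-tailed 90% interval: Gamma(6, 16.0) quantiles at 0.05 and 0.95.
Posterior mean ≈ 0.375, SD ≈ 0.153; a Normal approximation gives roughly [0.123, 0.627].
Exact: lower = 0.163; upper = 0.657.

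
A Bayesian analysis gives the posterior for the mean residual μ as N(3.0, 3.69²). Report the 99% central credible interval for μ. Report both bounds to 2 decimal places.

[-6.50, 12.50]

The posterior is symmetric, so the 99% equal-tailed interval is μ = 3.0 ± z·3.69 with z = 2.576.
Half-width: 2.576 × 3.69 = 9.50.
3.0 − 9.50 = -6.50; 3.0 + 9.50 = 12.50.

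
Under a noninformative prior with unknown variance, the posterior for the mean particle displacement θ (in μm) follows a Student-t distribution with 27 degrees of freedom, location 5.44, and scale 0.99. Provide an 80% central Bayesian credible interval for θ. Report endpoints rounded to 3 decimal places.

The t_27 distribution is symmetric; the 80% interval is 5.44 ± t·0.99 with t_{0.9,27} = 1.314.
Half-width: 1.314 × 0.99 = 1.301.
5.44 − 1.301 = 4.139; 5.44 + 1.301 = 6.741.

[4.139, 6.741]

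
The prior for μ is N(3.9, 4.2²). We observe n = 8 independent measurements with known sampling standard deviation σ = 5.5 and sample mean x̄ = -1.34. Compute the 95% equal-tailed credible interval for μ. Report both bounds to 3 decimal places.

[-3.874, 3.043]

Posterior precision = 1/4.2² + 8/5.5² = 0.0567 + 0.2645 = 0.3212, so posterior SD = 1.7646.
Posterior mean = (3.9/4.2² + 8·-1.34/5.5²) / 0.3212 = -0.4150.
Interval: -0.4150 ± 1.960 × 1.7646 → [-3.874, 3.043].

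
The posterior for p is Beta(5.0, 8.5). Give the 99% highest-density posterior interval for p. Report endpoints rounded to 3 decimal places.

The posterior is unimodal and skewed, so the HPD interval has equal density at both endpoints and is the shortest 99% interval.
Solving f(0.089) = f(0.696) with F(0.696) − F(0.089) = 0.99 gives [0.089, 0.696].
For comparison, the equal-tailed interval is [0.099, 0.709]; the HPD is narrower and shifted toward the mode.

[0.089, 0.696]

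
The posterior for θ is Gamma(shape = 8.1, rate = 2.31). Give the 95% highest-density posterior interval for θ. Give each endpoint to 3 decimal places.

The posterior is unimodal and skewed, so the HPD interval has equal density at both endpoints and is the shortest 95% interval.
Solving f(1.315) = f(5.960) with F(5.960) − F(1.315) = 0.95 gives [1.315, 5.960].
For comparison, the equal-tailed interval is [1.523, 6.302]; the HPD is narrower and shifted toward the mode.

[1.315, 5.960]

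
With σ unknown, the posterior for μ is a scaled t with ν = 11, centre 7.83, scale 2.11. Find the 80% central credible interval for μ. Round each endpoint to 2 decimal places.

[4.95, 10.71]

The t_11 distribution is symmetric; the 80% interval is 7.83 ± t·2.11 with t_{0.9,11} = 1.363.
Half-width: 1.363 × 2.11 = 2.88.
7.83 − 2.88 = 4.95; 7.83 + 2.88 = 10.71.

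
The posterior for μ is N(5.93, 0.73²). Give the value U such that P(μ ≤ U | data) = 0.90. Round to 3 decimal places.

Need U with P(μ ≤ U) = 0.90: U = 5.93 + z_{0.1}·0.73.
z = 1.282; U = 5.93 + 1.282 × 0.73 = 6.866.

6.866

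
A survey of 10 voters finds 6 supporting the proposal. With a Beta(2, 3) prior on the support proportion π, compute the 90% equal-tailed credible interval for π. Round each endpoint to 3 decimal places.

Posterior: Beta(2+6, 3+4) = Beta(8, 7).
Equal-tailed 90% interval: the 0.05 and 0.95 quantiles of Beta(8, 7).
Posterior mean ≈ 0.533, SD ≈ 0.125; a Normal approximation gives roughly [0.328, 0.738].
Exact: F⁻¹(0.05) = 0.325; F⁻¹(0.95) = 0.736.

[0.325, 0.736]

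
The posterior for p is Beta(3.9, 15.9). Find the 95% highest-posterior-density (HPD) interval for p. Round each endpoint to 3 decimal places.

The posterior is unimodal and skewed, so the HPD interval has equal density at both endpoints and is the shortest 95% interval.
Solving f(0.044) = f(0.368) with F(0.368) − F(0.044) = 0.95 gives [0.044, 0.368].
For comparison, the equal-tailed interval is [0.058, 0.393]; the HPD is narrower and shifted toward the mode.

[0.044, 0.368]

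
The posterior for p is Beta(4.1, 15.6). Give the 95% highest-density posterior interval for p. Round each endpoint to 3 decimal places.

The posterior is unimodal and skewed, so the HPD interval has equal density at both endpoints and is the shortest 95% interval.
Solving f(0.050) = f(0.384) with F(0.384) − F(0.050) = 0.95 gives [0.050, 0.384].
For comparison, the equal-tailed interval is [0.065, 0.407]; the HPD is narrower and shifted toward the mode.

[0.050, 0.384]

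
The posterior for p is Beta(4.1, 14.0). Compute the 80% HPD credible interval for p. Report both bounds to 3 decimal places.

The posterior is unimodal and skewed, so the HPD interval has equal density at both endpoints and is the shortest 80% interval.
Solving f(0.092) = f(0.331) with F(0.331) − F(0.092) = 0.80 gives [0.092, 0.331].
For comparison, the equal-tailed interval is [0.110, 0.357]; the HPD is narrower and shifted toward the mode.

[0.092, 0.331]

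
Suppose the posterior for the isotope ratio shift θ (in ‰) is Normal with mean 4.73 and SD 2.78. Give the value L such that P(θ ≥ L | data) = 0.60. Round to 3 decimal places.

Need L with P(θ ≥ L) = 0.60: L = 4.73 − z_{0.4}·2.78.
z = 0.253; L = 4.73 − 0.253 × 2.78 = 4.026.

4.026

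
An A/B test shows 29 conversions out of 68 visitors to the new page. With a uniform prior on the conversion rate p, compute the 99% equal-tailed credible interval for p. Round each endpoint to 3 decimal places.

Posterior: Beta(1+29, 1+39) = Beta(30, 40).
Equal-tailed 99% interval: the 0.005 and 0.995 quantiles of Beta(30, 40).
Posterior mean ≈ 0.429, SD ≈ 0.059; a Normal approximation gives roughly [0.277, 0.580].
Exact: F⁻¹(0.005) = 0.283; F⁻¹(0.995) = 0.582.

[0.283, 0.582]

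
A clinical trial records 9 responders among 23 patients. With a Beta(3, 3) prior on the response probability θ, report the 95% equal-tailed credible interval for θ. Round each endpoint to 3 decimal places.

Posterior: Beta(3+9, 3+14) = Beta(12, 17).
Equal-tailed 95% interval: the 0.025 and 0.975 quantiles of Beta(12, 17).
Posterior mean ≈ 0.414, SD ≈ 0.090; a Normal approximation gives roughly [0.238, 0.590].
Exact: F⁻¹(0.025) = 0.245; F⁻¹(0.975) = 0.594.

[0.245, 0.594]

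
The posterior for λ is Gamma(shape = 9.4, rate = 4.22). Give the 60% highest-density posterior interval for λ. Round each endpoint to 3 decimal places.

[1.462, 2.633]

The posterior is unimodal and skewed, so the HPD interval has equal density at both endpoints and is the shortest 60% interval.
Solving f(1.462) = f(2.633) with F(2.633) − F(1.462) = 0.60 gives [1.462, 2.633].
For comparison, the equal-tailed interval is [1.605, 2.805]; the HPD is narrower and shifted toward the mode.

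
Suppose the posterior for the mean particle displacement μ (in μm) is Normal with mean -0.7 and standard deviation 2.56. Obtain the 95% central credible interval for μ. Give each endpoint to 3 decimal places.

The posterior is symmetric, so the 95% equal-tailed interval is μ = -0.7 ± z·2.56 with z = 1.960.
Half-width: 1.960 × 2.56 = 5.018.
-0.7 − 5.018 = -5.718; -0.7 + 5.018 = 4.318.

[-5.718, 4.318]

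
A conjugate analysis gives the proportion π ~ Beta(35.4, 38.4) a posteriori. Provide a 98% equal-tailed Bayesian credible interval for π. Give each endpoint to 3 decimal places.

Posterior: Beta(35.4, 38.4).
Equal-tailed 98% interval: the 0.01 and 0.99 quantiles of Beta(35.4, 38.4).
Posterior mean ≈ 0.480, SD ≈ 0.058; a Normal approximation gives roughly [0.345, 0.614].
Exact: F⁻¹(0.01) = 0.347; F⁻¹(0.99) = 0.614.

[0.347, 0.614]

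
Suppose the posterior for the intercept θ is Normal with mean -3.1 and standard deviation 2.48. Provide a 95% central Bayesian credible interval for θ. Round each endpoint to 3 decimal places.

The posterior is symmetric, so the 95% equal-tailed interval is θ = -3.1 ± z·2.48 with z = 1.960.
Half-width: 1.960 × 2.48 = 4.861.
-3.1 − 4.861 = -7.961; -3.1 + 4.861 = 1.761.

[-7.961, 1.761]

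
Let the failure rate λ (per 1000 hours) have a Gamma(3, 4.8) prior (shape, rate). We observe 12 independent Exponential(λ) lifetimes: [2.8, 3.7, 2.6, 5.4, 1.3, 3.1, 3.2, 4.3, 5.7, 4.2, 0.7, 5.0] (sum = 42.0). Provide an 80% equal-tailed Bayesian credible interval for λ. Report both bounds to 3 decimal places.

Posterior: Gamma(3+12, 4.8+42.0) = Gamma(15, 46.8) (shape, rate).
Equal-tailed 80% interval: Gamma(15, 46.8) quantiles at 0.1 and 0.9.
Posterior mean ≈ 0.321, SD ≈ 0.083; a Normal approximation gives roughly [0.214, 0.427].
Exact: lower = 0.220; upper = 0.430.

[0.220, 0.430]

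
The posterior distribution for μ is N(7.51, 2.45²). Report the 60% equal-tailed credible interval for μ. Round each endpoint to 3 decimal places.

[5.448, 9.572]

The posterior is symmetric, so the 60% equal-tailed interval is μ = 7.51 ± z·2.45 with z = 0.842.
Half-width: 0.842 × 2.45 = 2.062.
7.51 − 2.062 = 5.448; 7.51 + 2.062 = 9.572.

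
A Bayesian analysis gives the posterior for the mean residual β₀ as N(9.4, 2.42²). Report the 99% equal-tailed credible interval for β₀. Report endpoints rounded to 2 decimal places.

[3.17, 15.63]

The posterior is symmetric, so the 99% equal-tailed interval is β₀ = 9.4 ± z·2.42 with z = 2.576.
Half-width: 2.576 × 2.42 = 6.23.
9.4 − 6.23 = 3.17; 9.4 + 6.23 = 15.63.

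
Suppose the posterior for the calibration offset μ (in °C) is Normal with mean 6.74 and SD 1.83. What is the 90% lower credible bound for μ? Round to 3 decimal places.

Need L with P(μ ≥ L) = 0.90: L = 6.74 − z_{0.1}·1.83.
z = 1.282; L = 6.74 − 1.282 × 1.83 = 4.395.

4.395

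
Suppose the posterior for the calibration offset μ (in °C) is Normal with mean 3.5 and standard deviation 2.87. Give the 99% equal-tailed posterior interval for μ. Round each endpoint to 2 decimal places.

The posterior is symmetric, so the 99% equal-tailed interval is μ = 3.5 ± z·2.87 with z = 2.576.
Half-width: 2.576 × 2.87 = 7.39.
3.5 − 7.39 = -3.89; 3.5 + 7.39 = 10.89.

[-3.89, 10.89]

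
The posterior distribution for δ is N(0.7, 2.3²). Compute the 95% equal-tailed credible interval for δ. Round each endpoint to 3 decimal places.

[-3.808, 5.208]

The posterior is symmetric, so the 95% equal-tailed interval is δ = 0.7 ± z·2.3 with z = 1.960.
Half-width: 1.960 × 2.3 = 4.508.
0.7 − 4.508 = -3.808; 0.7 + 4.508 = 5.208.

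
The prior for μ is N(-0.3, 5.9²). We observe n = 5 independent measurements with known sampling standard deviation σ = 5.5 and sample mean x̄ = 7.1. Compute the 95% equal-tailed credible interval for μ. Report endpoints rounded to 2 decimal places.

[1.55, 10.45]

Posterior precision = 1/5.9² + 5/5.5² = 0.0287 + 0.1653 = 0.1940, so posterior SD = 2.2703.
Posterior mean = (-0.3/5.9² + 5·7.1/5.5²) / 0.1940 = 6.0043.
Interval: 6.0043 ± 1.960 × 2.2703 → [1.55, 10.45].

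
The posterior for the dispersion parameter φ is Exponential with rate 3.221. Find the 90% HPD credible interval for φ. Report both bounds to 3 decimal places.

[0.000, 0.715]

The exponential density is strictly decreasing on [0, ∞), so the HPD interval is anchored at 0: [0, q] with P(φ ≤ q) = 0.90.
q = −ln(1 − 0.90) / 3.221 = 2.3026 / 3.221 = 0.715.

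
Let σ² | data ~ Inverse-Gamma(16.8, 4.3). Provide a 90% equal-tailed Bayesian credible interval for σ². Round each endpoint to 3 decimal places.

Inverse-Gamma(16.8, 4.3) quantiles: F⁻¹(0.05) and F⁻¹(0.95).
Equivalently, 1/σ² ~ Gamma(16.8, rate = 4.3); invert its 0.95 and 0.05 quantiles.
Posterior mean ≈ 0.272, SD ≈ 0.071; a Normal approximation gives roughly [0.156, 0.389].
Exact: lower = 0.179; upper = 0.403.

[0.179, 0.403]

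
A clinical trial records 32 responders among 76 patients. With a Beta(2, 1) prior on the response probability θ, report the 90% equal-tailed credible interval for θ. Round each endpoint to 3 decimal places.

[0.340, 0.523]

Posterior: Beta(2+32, 1+44) = Beta(34, 45).
Equal-tailed 90% interval: the 0.05 and 0.95 quantiles of Beta(34, 45).
Posterior mean ≈ 0.430, SD ≈ 0.055; a Normal approximation gives roughly [0.339, 0.521].
Exact: F⁻¹(0.05) = 0.340; F⁻¹(0.95) = 0.523.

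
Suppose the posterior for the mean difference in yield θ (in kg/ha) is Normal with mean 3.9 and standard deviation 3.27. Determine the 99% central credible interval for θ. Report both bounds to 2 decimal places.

The posterior is symmetric, so the 99% equal-tailed interval is θ = 3.9 ± z·3.27 with z = 2.576.
Half-width: 2.576 × 3.27 = 8.42.
3.9 − 8.42 = -4.52; 3.9 + 8.42 = 12.32.

[-4.52, 12.32]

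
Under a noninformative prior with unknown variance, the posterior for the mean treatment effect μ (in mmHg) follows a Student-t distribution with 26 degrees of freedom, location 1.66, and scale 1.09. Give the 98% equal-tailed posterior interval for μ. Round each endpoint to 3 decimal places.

[-1.042, 4.362]

The t_26 distribution is symmetric; the 98% interval is 1.66 ± t·1.09 with t_{0.99,26} = 2.479.
Half-width: 2.479 × 1.09 = 2.702.
1.66 − 2.702 = -1.042; 1.66 + 2.702 = 4.362.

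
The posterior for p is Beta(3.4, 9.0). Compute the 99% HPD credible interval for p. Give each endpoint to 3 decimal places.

[0.031, 0.603]

The posterior is unimodal and skewed, so the HPD interval has equal density at both endpoints and is the shortest 99% interval.
Solving f(0.031) = f(0.603) with F(0.603) − F(0.031) = 0.99 gives [0.031, 0.603].
For comparison, the equal-tailed interval is [0.044, 0.629]; the HPD is narrower and shifted toward the mode.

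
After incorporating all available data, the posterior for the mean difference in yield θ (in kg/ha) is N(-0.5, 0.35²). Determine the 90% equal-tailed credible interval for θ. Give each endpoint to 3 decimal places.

[-1.076, 0.076]

The posterior is symmetric, so the 90% equal-tailed interval is θ = -0.5 ± z·0.35 with z = 1.645.
Half-width: 1.645 × 0.35 = 0.576.
-0.5 − 0.576 = -1.076; -0.5 + 0.576 = 0.076.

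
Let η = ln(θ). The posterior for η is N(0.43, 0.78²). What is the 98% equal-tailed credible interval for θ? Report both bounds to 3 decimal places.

[0.250, 9.436]

On the log scale the 98% interval is 0.43 ± 2.326 × 0.78 = [-1.3846, 2.2446].
Exponentiate: [e^-1.3846, e^2.2446] = [0.250, 9.436].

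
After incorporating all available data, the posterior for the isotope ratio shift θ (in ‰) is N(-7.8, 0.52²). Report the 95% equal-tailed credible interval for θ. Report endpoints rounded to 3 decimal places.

The posterior is symmetric, so the 95% equal-tailed interval is θ = -7.8 ± z·0.52 with z = 1.960.
Half-width: 1.960 × 0.52 = 1.019.
-7.8 − 1.019 = -8.819; -7.8 + 1.019 = -6.781.

[-8.819, -6.781]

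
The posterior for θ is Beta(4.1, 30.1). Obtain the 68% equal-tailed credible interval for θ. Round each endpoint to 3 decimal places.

[0.066, 0.174]

Posterior: Beta(4.1, 30.1).
Equal-tailed 68% interval: the 0.16 and 0.84 quantiles of Beta(4.1, 30.1).
Posterior mean ≈ 0.120, SD ≈ 0.055; a Normal approximation gives roughly [0.065, 0.174].
Exact: F⁻¹(0.16) = 0.066; F⁻¹(0.84) = 0.174.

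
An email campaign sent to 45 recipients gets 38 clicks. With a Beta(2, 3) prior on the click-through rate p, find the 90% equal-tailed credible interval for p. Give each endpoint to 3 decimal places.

[0.701, 0.885]

Posterior: Beta(2+38, 3+7) = Beta(40, 10).
Equal-tailed 90% interval: the 0.05 and 0.95 quantiles of Beta(40, 10).
Posterior mean ≈ 0.800, SD ≈ 0.056; a Normal approximation gives roughly [0.708, 0.892].
Exact: F⁻¹(0.05) = 0.701; F⁻¹(0.95) = 0.885.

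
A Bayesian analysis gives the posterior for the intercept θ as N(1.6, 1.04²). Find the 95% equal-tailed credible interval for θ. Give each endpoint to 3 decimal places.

The posterior is symmetric, so the 95% equal-tailed interval is θ = 1.6 ± z·1.04 with z = 1.960.
Half-width: 1.960 × 1.04 = 2.038.
1.6 − 2.038 = -0.438; 1.6 + 2.038 = 3.638.

[-0.438, 3.638]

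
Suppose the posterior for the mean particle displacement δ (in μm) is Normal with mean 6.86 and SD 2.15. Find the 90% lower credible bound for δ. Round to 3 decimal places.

4.105

Need L with P(δ ≥ L) = 0.90: L = 6.86 − z_{0.1}·2.15.
z = 1.282; L = 6.86 − 1.282 × 2.15 = 4.105.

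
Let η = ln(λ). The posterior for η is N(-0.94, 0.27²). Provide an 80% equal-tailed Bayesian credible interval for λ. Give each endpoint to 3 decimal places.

[0.276, 0.552]

On the log scale the 80% interval is -0.94 ± 1.282 × 0.27 = [-1.2860, -0.5940].
Exponentiate: [e^-1.2860, e^-0.5940] = [0.276, 0.552].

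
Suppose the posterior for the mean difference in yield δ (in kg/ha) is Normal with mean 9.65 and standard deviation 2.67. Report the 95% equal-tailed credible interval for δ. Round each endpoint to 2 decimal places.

The posterior is symmetric, so the 95% equal-tailed interval is δ = 9.65 ± z·2.67 with z = 1.960.
Half-width: 1.960 × 2.67 = 5.23.
9.65 − 5.23 = 4.42; 9.65 + 5.23 = 14.88.

[4.42, 14.88]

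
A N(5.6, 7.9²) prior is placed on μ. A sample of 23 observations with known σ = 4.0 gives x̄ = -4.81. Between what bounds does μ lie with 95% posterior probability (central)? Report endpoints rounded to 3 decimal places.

[-6.321, -3.070]

Posterior precision = 1/7.9² + 23/4.0² = 0.0160 + 1.4375 = 1.4535, so posterior SD = 0.8294.
Posterior mean = (5.6/7.9² + 23·-4.81/4.0²) / 1.4535 = -4.6952.
Interval: -4.6952 ± 1.960 × 0.8294 → [-6.321, -3.070].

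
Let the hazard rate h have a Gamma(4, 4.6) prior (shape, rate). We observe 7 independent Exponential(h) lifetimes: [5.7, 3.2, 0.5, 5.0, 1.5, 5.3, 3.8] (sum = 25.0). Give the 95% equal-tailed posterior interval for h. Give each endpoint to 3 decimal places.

Posterior: Gamma(4+7, 4.6+25.0) = Gamma(11, 29.6) (shape, rate).
Equal-tailed 95% interval: Gamma(11, 29.6) quantiles at 0.025 and 0.975.
Posterior mean ≈ 0.372, SD ≈ 0.112; a Normal approximation gives roughly [0.152, 0.591].
Exact: lower = 0.186; upper = 0.621.

[0.186, 0.621]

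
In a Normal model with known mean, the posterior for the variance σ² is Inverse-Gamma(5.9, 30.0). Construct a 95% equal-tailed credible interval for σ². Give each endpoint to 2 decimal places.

[2.60, 14.00]

Inverse-Gamma(5.9, 30.0) quantiles: F⁻¹(0.025) and F⁻¹(0.975).
Equivalently, 1/σ² ~ Gamma(5.9, rate = 30.0); invert its 0.975 and 0.025 quantiles.
Posterior mean ≈ 6.12, SD ≈ 3.10; a Normal approximation gives roughly [0.05, 12.20].
Exact: lower = 2.60; upper = 14.00.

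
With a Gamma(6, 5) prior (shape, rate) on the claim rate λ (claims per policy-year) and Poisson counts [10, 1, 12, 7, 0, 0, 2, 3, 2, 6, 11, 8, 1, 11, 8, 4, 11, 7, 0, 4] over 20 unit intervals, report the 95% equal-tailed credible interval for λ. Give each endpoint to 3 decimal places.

[3.761, 5.434]

Posterior: Gamma(6+108, 5+20) = Gamma(114, 25) (shape, rate).
Equal-tailed 95% interval: Gamma(114, 25) quantiles at 0.025 and 0.975.
Posterior mean ≈ 4.560, SD ≈ 0.427; a Normal approximation gives roughly [3.723, 5.397].
Exact: lower = 3.761; upper = 5.434.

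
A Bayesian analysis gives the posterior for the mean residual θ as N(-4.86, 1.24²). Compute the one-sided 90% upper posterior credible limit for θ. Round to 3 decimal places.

-3.271

Need U with P(θ ≤ U) = 0.90: U = -4.86 + z_{0.1}·1.24.
z = 1.282; U = -4.86 + 1.282 × 1.24 = -3.271.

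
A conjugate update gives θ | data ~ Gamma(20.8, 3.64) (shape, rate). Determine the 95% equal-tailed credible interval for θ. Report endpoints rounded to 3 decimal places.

Posterior: Gamma(shape 20.8, rate 3.64).
Equal-tailed 95% interval: Gamma(20.8, 3.64) quantiles at 0.025 and 0.975.
Posterior mean ≈ 5.714, SD ≈ 1.253; a Normal approximation gives roughly [3.259, 8.170].
Exact: lower = 3.528; upper = 8.419.

[3.528, 8.419]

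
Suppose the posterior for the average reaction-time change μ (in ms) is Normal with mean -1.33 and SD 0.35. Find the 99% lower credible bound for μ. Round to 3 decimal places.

Need L with P(μ ≥ L) = 0.99: L = -1.33 − z_{0.01}·0.35.
z = 2.326; L = -1.33 − 2.326 × 0.35 = -2.144.

-2.144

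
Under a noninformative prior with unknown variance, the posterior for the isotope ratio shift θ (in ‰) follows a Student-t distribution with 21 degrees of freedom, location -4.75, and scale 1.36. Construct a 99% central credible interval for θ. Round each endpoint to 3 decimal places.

The t_21 distribution is symmetric; the 99% interval is -4.75 ± t·1.36 with t_{0.995,21} = 2.831.
Half-width: 2.831 × 1.36 = 3.851.
-4.75 − 3.851 = -8.601; -4.75 + 3.851 = -0.899.

[-8.601, -0.899]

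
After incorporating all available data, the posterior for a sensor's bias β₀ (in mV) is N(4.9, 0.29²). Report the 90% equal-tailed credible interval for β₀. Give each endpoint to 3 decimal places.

[4.423, 5.377]

The posterior is symmetric, so the 90% equal-tailed interval is β₀ = 4.9 ± z·0.29 with z = 1.645.
Half-width: 1.645 × 0.29 = 0.477.
4.9 − 0.477 = 4.423; 4.9 + 0.477 = 5.377.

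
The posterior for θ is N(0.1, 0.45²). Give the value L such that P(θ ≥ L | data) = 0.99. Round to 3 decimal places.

-0.947

Need L with P(θ ≥ L) = 0.99: L = 0.1 − z_{0.01}·0.45.
z = 2.326; L = 0.1 − 2.326 × 0.45 = -0.947.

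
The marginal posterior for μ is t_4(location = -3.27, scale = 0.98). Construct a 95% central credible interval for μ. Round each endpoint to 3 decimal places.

[-5.991, -0.549]

The t_4 distribution is symmetric; the 95% interval is -3.27 ± t·0.98 with t_{0.975,4} = 2.776.
Half-width: 2.776 × 0.98 = 2.721.
-3.27 − 2.721 = -5.991; -3.27 + 2.721 = -0.549.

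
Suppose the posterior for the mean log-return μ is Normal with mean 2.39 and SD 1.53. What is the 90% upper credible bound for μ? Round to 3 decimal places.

Need U with P(μ ≤ U) = 0.90: U = 2.39 + z_{0.1}·1.53.
z = 1.282; U = 2.39 + 1.282 × 1.53 = 4.351.

4.351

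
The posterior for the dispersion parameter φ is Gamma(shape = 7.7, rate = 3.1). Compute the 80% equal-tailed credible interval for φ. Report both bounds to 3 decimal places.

[1.428, 3.678]

Posterior: Gamma(shape 7.7, rate 3.1).
Equal-tailed 80% interval: Gamma(7.7, 3.1) quantiles at 0.1 and 0.9.
Posterior mean ≈ 2.484, SD ≈ 0.895; a Normal approximation gives roughly [1.337, 3.631].
Exact: lower = 1.428; upper = 3.678.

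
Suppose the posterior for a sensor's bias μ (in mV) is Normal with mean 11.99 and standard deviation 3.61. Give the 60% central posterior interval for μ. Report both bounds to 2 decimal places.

The posterior is symmetric, so the 60% equal-tailed interval is μ = 11.99 ± z·3.61 with z = 0.842.
Half-width: 0.842 × 3.61 = 3.04.
11.99 − 3.04 = 8.95; 11.99 + 3.04 = 15.03.

[8.95, 15.03]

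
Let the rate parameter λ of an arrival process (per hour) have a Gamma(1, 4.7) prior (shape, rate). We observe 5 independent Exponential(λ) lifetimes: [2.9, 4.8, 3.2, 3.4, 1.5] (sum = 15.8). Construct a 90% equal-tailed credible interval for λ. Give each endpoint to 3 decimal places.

[0.127, 0.513]

Posterior: Gamma(1+5, 4.7+15.8) = Gamma(6, 20.5) (shape, rate).
Equal-tailed 90% interval: Gamma(6, 20.5) quantiles at 0.05 and 0.95.
Posterior mean ≈ 0.293, SD ≈ 0.119; a Normal approximation gives roughly [0.096, 0.489].
Exact: lower = 0.127; upper = 0.513.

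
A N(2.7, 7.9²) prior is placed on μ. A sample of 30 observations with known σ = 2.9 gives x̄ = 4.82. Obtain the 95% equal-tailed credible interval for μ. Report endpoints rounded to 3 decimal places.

Posterior precision = 1/7.9² + 30/2.9² = 0.0160 + 3.5672 = 3.5832, so posterior SD = 0.5283.
Posterior mean = (2.7/7.9² + 30·4.82/2.9²) / 3.5832 = 4.8105.
Interval: 4.8105 ± 1.960 × 0.5283 → [3.775, 5.846].

[3.775, 5.846]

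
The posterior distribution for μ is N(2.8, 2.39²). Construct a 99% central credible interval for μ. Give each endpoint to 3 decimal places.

[-3.356, 8.956]

The posterior is symmetric, so the 99% equal-tailed interval is μ = 2.8 ± z·2.39 with z = 2.576.
Half-width: 2.576 × 2.39 = 6.156.
2.8 − 6.156 = -3.356; 2.8 + 6.156 = 8.956.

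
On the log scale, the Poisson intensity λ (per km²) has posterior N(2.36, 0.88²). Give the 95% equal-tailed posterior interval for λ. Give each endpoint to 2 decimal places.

[1.89, 59.43]

On the log scale the 95% interval is 2.36 ± 1.960 × 0.88 = [0.6352, 4.0848].
Exponentiate: [e^0.6352, e^4.0848] = [1.89, 59.43].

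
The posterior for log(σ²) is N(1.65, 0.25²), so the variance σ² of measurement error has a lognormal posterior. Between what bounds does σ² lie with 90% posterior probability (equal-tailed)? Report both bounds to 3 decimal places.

[3.451, 7.855]

On the log scale the 90% interval is 1.65 ± 1.645 × 0.25 = [1.2388, 2.0612].
Exponentiate: [e^1.2388, e^2.0612] = [3.451, 7.855].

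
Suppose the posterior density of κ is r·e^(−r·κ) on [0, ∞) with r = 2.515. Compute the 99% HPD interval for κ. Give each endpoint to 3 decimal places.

The exponential density is strictly decreasing on [0, ∞), so the HPD interval is anchored at 0: [0, q] with P(κ ≤ q) = 0.99.
q = −ln(1 − 0.99) / 2.515 = 4.6052 / 2.515 = 1.831.

[0.000, 1.831]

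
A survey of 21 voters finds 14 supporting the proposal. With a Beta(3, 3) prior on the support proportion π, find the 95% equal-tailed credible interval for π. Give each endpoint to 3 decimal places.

[0.443, 0.798]

Posterior: Beta(3+14, 3+7) = Beta(17, 10).
Equal-tailed 95% interval: the 0.025 and 0.975 quantiles of Beta(17, 10).
Posterior mean ≈ 0.630, SD ≈ 0.091; a Normal approximation gives roughly [0.451, 0.808].
Exact: F⁻¹(0.025) = 0.443; F⁻¹(0.975) = 0.798.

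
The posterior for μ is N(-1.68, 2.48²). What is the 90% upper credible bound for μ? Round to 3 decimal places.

Need U with P(μ ≤ U) = 0.90: U = -1.68 + z_{0.1}·2.48.
z = 1.282; U = -1.68 + 1.282 × 2.48 = 1.498.

1.498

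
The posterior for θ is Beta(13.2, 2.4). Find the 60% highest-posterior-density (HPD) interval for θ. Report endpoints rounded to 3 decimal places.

[0.815, 0.952]

The posterior is unimodal and skewed, so the HPD interval has equal density at both endpoints and is the shortest 60% interval.
Solving f(0.815) = f(0.952) with F(0.952) − F(0.815) = 0.60 gives [0.815, 0.952].
For comparison, the equal-tailed interval is [0.776, 0.924]; the HPD is narrower and shifted toward the mode.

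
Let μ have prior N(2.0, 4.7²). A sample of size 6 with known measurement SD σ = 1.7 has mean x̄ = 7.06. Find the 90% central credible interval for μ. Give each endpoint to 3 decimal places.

[5.823, 8.081]

Posterior precision = 1/4.7² + 6/1.7² = 0.0453 + 2.0761 = 2.1214, so posterior SD = 0.6866.
Posterior mean = (2.0/4.7² + 6·7.06/1.7²) / 2.1214 = 6.9520.
Interval: 6.9520 ± 1.645 × 0.6866 → [5.823, 8.081].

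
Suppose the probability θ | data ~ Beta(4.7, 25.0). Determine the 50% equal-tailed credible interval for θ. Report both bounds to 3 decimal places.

Posterior: Beta(4.7, 25.0).
Equal-tailed 50% interval: the 0.25 and 0.75 quantiles of Beta(4.7, 25.0).
Posterior mean ≈ 0.158, SD ≈ 0.066; a Normal approximation gives roughly [0.114, 0.203].
Exact: F⁻¹(0.25) = 0.110; F⁻¹(0.75) = 0.199.

[0.110, 0.199]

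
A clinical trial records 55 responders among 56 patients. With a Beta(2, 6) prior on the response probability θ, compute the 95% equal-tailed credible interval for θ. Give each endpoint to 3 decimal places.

Posterior: Beta(2+55, 6+1) = Beta(57, 7).
Equal-tailed 95% interval: the 0.025 and 0.975 quantiles of Beta(57, 7).
Posterior mean ≈ 0.891, SD ≈ 0.039; a Normal approximation gives roughly [0.815, 0.966].
Exact: F⁻¹(0.025) = 0.804; F⁻¹(0.975) = 0.954.

[0.804, 0.954]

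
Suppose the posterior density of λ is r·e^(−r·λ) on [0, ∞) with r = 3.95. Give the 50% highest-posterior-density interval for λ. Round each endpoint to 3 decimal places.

[0.000, 0.175]

The exponential density is strictly decreasing on [0, ∞), so the HPD interval is anchored at 0: [0, q] with P(λ ≤ q) = 0.50.
q = −ln(1 − 0.50) / 3.95 = 0.6931 / 3.95 = 0.175.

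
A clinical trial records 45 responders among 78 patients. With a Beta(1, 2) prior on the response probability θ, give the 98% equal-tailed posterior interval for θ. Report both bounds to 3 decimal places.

Posterior: Beta(1+45, 2+33) = Beta(46, 35).
Equal-tailed 98% interval: the 0.01 and 0.99 quantiles of Beta(46, 35).
Posterior mean ≈ 0.568, SD ≈ 0.055; a Normal approximation gives roughly [0.441, 0.695].
Exact: F⁻¹(0.01) = 0.439; F⁻¹(0.99) = 0.692.

[0.439, 0.692]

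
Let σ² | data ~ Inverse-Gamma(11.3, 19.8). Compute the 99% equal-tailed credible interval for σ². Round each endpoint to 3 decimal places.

Inverse-Gamma(11.3, 19.8) quantiles: F⁻¹(0.005) and F⁻¹(0.995).
Equivalently, 1/σ² ~ Gamma(11.3, rate = 19.8); invert its 0.995 and 0.005 quantiles.
Posterior mean ≈ 1.922, SD ≈ 0.630; a Normal approximation gives roughly [0.299, 3.546].
Exact: lower = 0.908; upper = 4.394.

[0.908, 4.394]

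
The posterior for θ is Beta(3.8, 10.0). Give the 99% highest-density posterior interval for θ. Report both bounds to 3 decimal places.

[0.038, 0.589]

The posterior is unimodal and skewed, so the HPD interval has equal density at both endpoints and is the shortest 99% interval.
Solving f(0.038) = f(0.589) with F(0.589) − F(0.038) = 0.99 gives [0.038, 0.589].
For comparison, the equal-tailed interval is [0.051, 0.612]; the HPD is narrower and shifted toward the mode.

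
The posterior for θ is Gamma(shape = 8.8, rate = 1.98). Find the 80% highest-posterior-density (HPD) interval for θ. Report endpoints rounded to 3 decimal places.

The posterior is unimodal and skewed, so the HPD interval has equal density at both endpoints and is the shortest 80% interval.
Solving f(2.383) = f(6.059) with F(6.059) − F(2.383) = 0.80 gives [2.383, 6.059].
For comparison, the equal-tailed interval is [2.665, 6.440]; the HPD is narrower and shifted toward the mode.

[2.383, 6.059]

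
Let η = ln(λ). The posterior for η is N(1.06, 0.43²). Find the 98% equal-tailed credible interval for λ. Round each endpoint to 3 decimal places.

On the log scale the 98% interval is 1.06 ± 2.326 × 0.43 = [0.0597, 2.0603].
Exponentiate: [e^0.0597, e^2.0603] = [1.061, 7.849].

[1.061, 7.849]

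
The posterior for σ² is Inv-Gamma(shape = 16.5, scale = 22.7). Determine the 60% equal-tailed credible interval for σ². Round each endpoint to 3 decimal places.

Inverse-Gamma(16.5, 22.7) quantiles: F⁻¹(0.2) and F⁻¹(0.8).
Equivalently, 1/σ² ~ Gamma(16.5, rate = 22.7); invert its 0.8 and 0.2 quantiles.
Posterior mean ≈ 1.465, SD ≈ 0.385; a Normal approximation gives roughly [1.141, 1.788].
Exact: lower = 1.147; upper = 1.743.

[1.147, 1.743]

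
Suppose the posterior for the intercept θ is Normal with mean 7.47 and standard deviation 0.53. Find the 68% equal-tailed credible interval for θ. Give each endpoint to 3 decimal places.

[6.943, 7.997]

The posterior is symmetric, so the 68% equal-tailed interval is θ = 7.47 ± z·0.53 with z = 0.994.
Half-width: 0.994 × 0.53 = 0.527.
7.47 − 0.527 = 6.943; 7.47 + 0.527 = 7.997.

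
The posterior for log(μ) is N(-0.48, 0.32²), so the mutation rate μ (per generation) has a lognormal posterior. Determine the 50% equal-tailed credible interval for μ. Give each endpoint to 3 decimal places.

On the log scale the 50% interval is -0.48 ± 0.674 × 0.32 = [-0.6958, -0.2642].
Exponentiate: [e^-0.6958, e^-0.2642] = [0.499, 0.768].

[0.499, 0.768]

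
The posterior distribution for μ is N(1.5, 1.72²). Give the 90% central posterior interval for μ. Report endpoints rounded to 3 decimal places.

The posterior is symmetric, so the 90% equal-tailed interval is μ = 1.5 ± z·1.72 with z = 1.645.
Half-width: 1.645 × 1.72 = 2.829.
1.5 − 2.829 = -1.329; 1.5 + 2.829 = 4.329.

[-1.329, 4.329]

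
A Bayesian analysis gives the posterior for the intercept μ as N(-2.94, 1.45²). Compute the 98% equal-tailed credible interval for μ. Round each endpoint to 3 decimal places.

[-6.313, 0.433]

The posterior is symmetric, so the 98% equal-tailed interval is μ = -2.94 ± z·1.45 with z = 2.326.
Half-width: 2.326 × 1.45 = 3.373.
-2.94 − 3.373 = -6.313; -2.94 + 3.373 = 0.433.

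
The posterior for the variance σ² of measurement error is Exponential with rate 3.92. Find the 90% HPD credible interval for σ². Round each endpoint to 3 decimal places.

The exponential density is strictly decreasing on [0, ∞), so the HPD interval is anchored at 0: [0, q] with P(σ² ≤ q) = 0.90.
q = −ln(1 − 0.90) / 3.92 = 2.3026 / 3.92 = 0.587.

[0.000, 0.587]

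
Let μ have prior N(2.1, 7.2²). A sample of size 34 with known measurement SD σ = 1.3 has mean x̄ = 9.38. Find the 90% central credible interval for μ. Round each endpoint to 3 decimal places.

[9.006, 9.740]

Posterior precision = 1/7.2² + 34/1.3² = 0.0193 + 20.1183 = 20.1376, so posterior SD = 0.2228.
Posterior mean = (2.1/7.2² + 34·9.38/1.3²) / 20.1376 = 9.3730.
Interval: 9.3730 ± 1.645 × 0.2228 → [9.006, 9.740].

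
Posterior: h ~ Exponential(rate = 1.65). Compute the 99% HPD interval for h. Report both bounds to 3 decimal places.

[0.000, 2.791]

The exponential density is strictly decreasing on [0, ∞), so the HPD interval is anchored at 0: [0, q] with P(h ≤ q) = 0.99.
q = −ln(1 − 0.99) / 1.65 = 4.6052 / 1.65 = 2.791.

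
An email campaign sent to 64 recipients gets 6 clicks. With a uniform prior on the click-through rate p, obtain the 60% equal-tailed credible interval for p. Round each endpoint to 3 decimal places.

Posterior: Beta(1+6, 1+58) = Beta(7, 59).
Equal-tailed 60% interval: the 0.2 and 0.8 quantiles of Beta(7, 59).
Posterior mean ≈ 0.106, SD ≈ 0.038; a Normal approximation gives roughly [0.074, 0.138].
Exact: F⁻¹(0.2) = 0.074; F⁻¹(0.8) = 0.136.

[0.074, 0.136]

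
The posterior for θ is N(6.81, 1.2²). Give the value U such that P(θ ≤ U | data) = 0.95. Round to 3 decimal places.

Need U with P(θ ≤ U) = 0.95: U = 6.81 + z_{0.05}·1.2.
z = 1.645; U = 6.81 + 1.645 × 1.2 = 8.784.

8.784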